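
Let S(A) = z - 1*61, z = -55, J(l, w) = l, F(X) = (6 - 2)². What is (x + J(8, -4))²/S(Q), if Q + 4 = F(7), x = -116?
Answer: -2916/29 ≈ -100.55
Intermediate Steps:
F(X) = 16 (F(X) = 4² = 16)
Q = 12 (Q = -4 + 16 = 12)
S(A) = -116 (S(A) = -55 - 1*61 = -55 - 61 = -116)
(x + J(8, -4))²/S(Q) = (-116 + 8)²/(-116) = (-108)²*(-1/116) = 11664*(-1/116) = -2916/29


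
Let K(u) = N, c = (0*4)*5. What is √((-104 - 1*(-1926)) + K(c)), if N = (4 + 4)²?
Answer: √1886 ≈ 43.428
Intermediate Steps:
c = 0 (c = 0*5 = 0)
N = 64 (N = 8² = 64)
K(u) = 64
√((-104 - 1*(-1926)) + K(c)) = √((-104 - 1*(-1926)) + 64) = √((-104 + 1926) + 64) = √(1822 + 64) = √1886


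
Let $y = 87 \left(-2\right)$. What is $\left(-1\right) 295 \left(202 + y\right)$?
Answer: $-8260$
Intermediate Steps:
$y = -174$
$\left(-1\right) 295 \left(202 + y\right) = \left(-1\right) 295 \left(202 - 174\right) = \left(-295\right) 28 = -8260$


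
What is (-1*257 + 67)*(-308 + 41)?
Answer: 50730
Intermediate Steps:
(-1*257 + 67)*(-308 + 41) = (-257 + 67)*(-267) = -190*(-267) = 50730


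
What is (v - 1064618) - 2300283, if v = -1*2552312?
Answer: -5917213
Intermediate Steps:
v = -2552312
(v - 1064618) - 2300283 = (-2552312 - 1064618) - 2300283 = -3616930 - 2300283 = -5917213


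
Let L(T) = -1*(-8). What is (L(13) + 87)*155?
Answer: 14725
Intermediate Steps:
L(T) = 8
(L(13) + 87)*155 = (8 + 87)*155 = 95*155 = 14725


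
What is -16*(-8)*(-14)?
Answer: -1792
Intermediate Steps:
-16*(-8)*(-14) = 128*(-14) = -1792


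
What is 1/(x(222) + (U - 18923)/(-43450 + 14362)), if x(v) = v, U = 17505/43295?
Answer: 62968248/14019913745 ≈ 0.0044913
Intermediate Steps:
U = 3501/8659 (U = 17505*(1/43295) = 3501/8659 ≈ 0.40432)
1/(x(222) + (U - 18923)/(-43450 + 14362)) = 1/(222 + (3501/8659 - 18923)/(-43450 + 14362)) = 1/(222 - 163850756/8659/(-29088)) = 1/(222 - 163850756/8659*(-1/29088)) = 1/(222 + 40962689/62968248) = 1/(14019913745/62968248) = 62968248/14019913745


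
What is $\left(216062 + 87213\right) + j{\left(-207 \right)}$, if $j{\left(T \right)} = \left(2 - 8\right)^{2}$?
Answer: $303311$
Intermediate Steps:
$j{\left(T \right)} = 36$ ($j{\left(T \right)} = \left(-6\right)^{2} = 36$)
$\left(216062 + 87213\right) + j{\left(-207 \right)} = \left(216062 + 87213\right) + 36 = 303275 + 36 = 303311$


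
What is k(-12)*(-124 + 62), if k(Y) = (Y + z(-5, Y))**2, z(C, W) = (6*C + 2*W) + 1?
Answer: -261950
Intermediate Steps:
z(C, W) = 1 + 2*W + 6*C (z(C, W) = (2*W + 6*C) + 1 = 1 + 2*W + 6*C)
k(Y) = (-29 + 3*Y)**2 (k(Y) = (Y + (1 + 2*Y + 6*(-5)))**2 = (Y + (1 + 2*Y - 30))**2 = (Y + (-29 + 2*Y))**2 = (-29 + 3*Y)**2)
k(-12)*(-124 + 62) = (-29 + 3*(-12))**2*(-124 + 62) = (-29 - 36)**2*(-62) = (-65)**2*(-62) = 4225*(-62) = -261950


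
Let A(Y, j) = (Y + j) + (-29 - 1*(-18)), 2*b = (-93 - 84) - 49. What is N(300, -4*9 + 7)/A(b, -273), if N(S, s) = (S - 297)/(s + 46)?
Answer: -3/6749 ≈ -0.00044451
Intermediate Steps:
N(S, s) = (-297 + S)/(46 + s)
b = -113 (b = ((-93 - 84) - 49)/2 = (-177 - 49)/2 = (½)*(-226) = -113)
A(Y, j) = -11 + Y + j (A(Y, j) = (Y + j) + (-29 + 18) = (Y + j) - 11 = -11 + Y + j)
N(300, -4*9 + 7)/A(b, -273) = ((-297 + 300)/(46 + (-4*9 + 7)))/(-11 - 113 - 273) = (3/(46 + (-36 + 7)))/(-397) = (3/(46 - 29))*(-1/397) = (3/17)*(-1/397) = -3/6749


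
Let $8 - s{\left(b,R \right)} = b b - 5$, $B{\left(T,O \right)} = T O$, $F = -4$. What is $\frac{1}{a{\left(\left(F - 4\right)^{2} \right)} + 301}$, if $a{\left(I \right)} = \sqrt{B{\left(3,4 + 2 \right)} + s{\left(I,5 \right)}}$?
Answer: $\frac{301}{94666} - \frac{i \sqrt{4065}}{94666} \approx 0.0031796 - 0.0006735 i$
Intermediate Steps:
$B{\left(T,O \right)} = O T$
$s{\left(b,R \right)} = 13 - b^{2}$ ($s{\left(b,R \right)} = 8 - \left(b b - 5\right) = 8 - \left(b^{2} - 5\right) = 8 - \left(-5 + b^{2}\right) = 13 - b^{2}$)
$a{\left(I \right)} = \sqrt{31 - I^{2}}$ ($a{\left(I \right)} = \sqrt{\left(4 + 2\right) 3 - \left(-13 + I^{2}\right)} = \sqrt{6 \cdot 3 - \left(-13 + I^{2}\right)} = \sqrt{18 - \left(-13 + I^{2}\right)} = \sqrt{31 - I^{2}}$)
$\frac{1}{a{\left(\left(F - 4\right)^{2} \right)} + 301} = \frac{1}{\sqrt{31 - \left(\left(-4 - 4\right)^{2}\right)^{2}} + 301} = \frac{1}{\sqrt{31 - \left(\left(-8\right)^{2}\right)^{2}} + 301} = \frac{1}{\sqrt{31 - 64^{2}} + 301} = \frac{1}{\sqrt{31 - 4096} + 301} = \frac{1}{\sqrt{-4065} + 301} = \frac{1}{i \sqrt{4065} + 301} = \frac{1}{301 + i \sqrt{4065}}$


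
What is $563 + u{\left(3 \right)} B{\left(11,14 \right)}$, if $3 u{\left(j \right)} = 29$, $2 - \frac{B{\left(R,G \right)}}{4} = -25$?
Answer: $1607$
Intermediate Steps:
$B{\left(R,G \right)} = 108$ ($B{\left(R,G \right)} = 8 - -100 = 8 + 100 = 108$)
$u{\left(j \right)} = \frac{29}{3}$ ($u{\left(j \right)} = \frac{1}{3} \cdot 29 = \frac{29}{3}$)
$563 + u{\left(3 \right)} B{\left(11,14 \right)} = 563 + \frac{29}{3} \cdot 108 = 563 + 1044 = 1607$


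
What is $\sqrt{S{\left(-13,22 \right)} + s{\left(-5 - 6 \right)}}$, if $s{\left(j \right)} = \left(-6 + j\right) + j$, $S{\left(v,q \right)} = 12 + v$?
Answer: $i \sqrt{29} \approx 5.3852 i$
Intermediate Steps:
$s{\left(j \right)} = -6 + 2 j$
$\sqrt{S{\left(-13,22 \right)} + s{\left(-5 - 6 \right)}} = \sqrt{\left(12 - 13\right) + \left(-6 + 2 \left(-5 - 6\right)\right)} = \sqrt{-1 + \left(-6 + 2 \left(-5 - 6\right)\right)} = \sqrt{-1 + \left(-6 + 2 \left(-11\right)\right)} = \sqrt{-1 - 28} = \sqrt{-29} = i \sqrt{29}$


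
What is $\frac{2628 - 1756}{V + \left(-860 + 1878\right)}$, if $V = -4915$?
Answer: $- \frac{872}{3897} \approx -0.22376$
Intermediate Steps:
$\frac{2628 - 1756}{V + \left(-860 + 1878\right)} = \frac{2628 - 1756}{-4915 + \left(-860 + 1878\right)} = \frac{872}{-4915 + 1018} = \frac{872}{-3897} = 872 \left(- \frac{1}{3897}\right) = - \frac{872}{3897}$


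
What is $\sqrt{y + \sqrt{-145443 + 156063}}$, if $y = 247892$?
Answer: $\sqrt{247892 + 6 \sqrt{295}} \approx 497.99$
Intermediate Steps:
$\sqrt{y + \sqrt{-145443 + 156063}} = \sqrt{247892 + \sqrt{-145443 + 156063}} = \sqrt{247892 + \sqrt{10620}} = \sqrt{247892 + 6 \sqrt{295}}$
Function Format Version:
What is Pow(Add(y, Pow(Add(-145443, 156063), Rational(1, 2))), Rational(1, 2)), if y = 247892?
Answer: Pow(Add(247892, Mul(6, Pow(295, Rational(1, 2)))), Rational(1, 2)) ≈ 497.99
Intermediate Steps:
Pow(Add(y, Pow(Add(-145443, 156063), Rational(1, 2))), Rational(1, 2)) = Pow(Add(247892, Pow(Add(-145443, 156063), Rational(1, 2))), Rational(1, 2)) = Pow(Add(247892, Pow(10620, Rational(1, 2))), Rational(1, 2)) = Pow(Add(247892, Mul(6, Pow(295, Rational(1, 2)))), Rational(1, 2))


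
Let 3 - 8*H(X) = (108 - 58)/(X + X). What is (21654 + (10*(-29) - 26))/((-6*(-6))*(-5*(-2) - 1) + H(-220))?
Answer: 7510976/114185 ≈ 65.779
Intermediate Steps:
H(X) = 3/8 - 25/(8*X) (H(X) = 3/8 - (108 - 58)/(8*(X + X)) = 3/8 - 25/(4*(2*X)) = 3/8 - 25*1/(2*X)/4 = 3/8 - 25/(8*X))
(21654 + (10*(-29) - 26))/((-6*(-6))*(-5*(-2) - 1) + H(-220)) = (21654 + (10*(-29) - 26))/((-6*(-6))*(-5*(-2) - 1) + (⅛)*(-25 + 3*(-220))/(-220)) = (21654 + (-290 - 26))/(36*(10 - 1) + (⅛)*(-1/220)*(-25 - 660)) = (21654 - 316)/(36*9 + (⅛)*(-1/220)*(-685)) = 21338/(324 + 137/352) = 21338/(114185/352) = 21338*(352/114185) = 7510976/114185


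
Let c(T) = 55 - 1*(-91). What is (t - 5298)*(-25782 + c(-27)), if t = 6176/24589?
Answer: 3339508046056/24589 ≈ 1.3581e+8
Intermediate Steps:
c(T) = 146 (c(T) = 55 + 91 = 146)
t = 6176/24589 (t = 6176*(1/24589) = 6176/24589 ≈ 0.25117)
(t - 5298)*(-25782 + c(-27)) = (6176/24589 - 5298)*(-25782 + 146) = -130266346/24589*(-25636) = 3339508046056/24589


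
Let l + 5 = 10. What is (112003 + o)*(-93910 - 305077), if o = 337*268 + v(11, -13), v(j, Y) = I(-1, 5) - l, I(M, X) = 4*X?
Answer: -80728635658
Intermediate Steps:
l = 5 (l = -5 + 10 = 5)
v(j, Y) = 15 (v(j, Y) = 4*5 - 1*5 = 20 - 5 = 15)
o = 90331 (o = 337*268 + 15 = 90316 + 15 = 90331)
(112003 + o)*(-93910 - 305077) = (112003 + 90331)*(-93910 - 305077) = 202334*(-398987) = -80728635658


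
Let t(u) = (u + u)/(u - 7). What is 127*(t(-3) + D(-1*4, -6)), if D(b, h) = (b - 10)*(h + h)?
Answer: 107061/5 ≈ 21412.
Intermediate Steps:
t(u) = 2*u/(-7 + u) (t(u) = (2*u)/(-7 + u) = 2*u/(-7 + u))
D(b, h) = 2*h*(-10 + b) (D(b, h) = (-10 + b)*(2*h) = 2*h*(-10 + b))
127*(t(-3) + D(-1*4, -6)) = 127*(2*(-3)/(-7 - 3) + 2*(-6)*(-10 - 1*4)) = 127*(2*(-3)/(-10) + 2*(-6)*(-10 - 4)) = 127*(2*(-3)*(-⅒) + 2*(-6)*(-14)) = 127*(⅗ + 168) = 127*(843/5) = 107061/5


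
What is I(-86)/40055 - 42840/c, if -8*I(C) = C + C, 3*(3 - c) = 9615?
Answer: 1716025043/128256110 ≈ 13.380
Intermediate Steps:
c = -3202 (c = 3 - 1/3*9615 = 3 - 3205 = -3202)
I(C) = -C/4 (I(C) = -(C + C)/8 = -C/4)
I(-86)/40055 - 42840/c = -1/4*(-86)/40055 - 42840/(-3202) = (43/2)*(1/40055) - 42840*(-1/3202) = 43/80110 + 21420/1601 = 1716025043/128256110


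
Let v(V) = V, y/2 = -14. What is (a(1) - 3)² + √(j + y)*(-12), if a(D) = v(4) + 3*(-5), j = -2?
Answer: 196 - 12*I*√30 ≈ 196.0 - 65.727*I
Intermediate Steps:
y = -28 (y = 2*(-14) = -28)
a(D) = -11 (a(D) = 4 + 3*(-5) = 4 - 15 = -11)
(a(1) - 3)² + √(j + y)*(-12) = (-11 - 3)² + √(-2 - 28)*(-12) = (-14)² + √(-30)*(-12) = 196 + (I*√30)*(-12) = 196 - 12*I*√30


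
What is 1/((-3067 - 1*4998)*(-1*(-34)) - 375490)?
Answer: -1/649700 ≈ -1.5392e-6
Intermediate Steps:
1/((-3067 - 1*4998)*(-1*(-34)) - 375490) = 1/((-3067 - 4998)*34 - 375490) = 1/(-8065*34 - 375490) = 1/(-274210 - 375490) = 1/(-649700) = -1/649700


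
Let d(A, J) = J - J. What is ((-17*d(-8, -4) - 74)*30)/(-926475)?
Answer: 148/61765 ≈ 0.0023962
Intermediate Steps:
d(A, J) = 0
((-17*d(-8, -4) - 74)*30)/(-926475) = ((-17*0 - 74)*30)/(-926475) = ((0 - 74)*30)*(-1/926475) = -74*30*(-1/926475) = -2220*(-1/926475) = 148/61765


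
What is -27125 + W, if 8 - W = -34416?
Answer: 7299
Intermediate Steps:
W = 34424 (W = 8 - 1*(-34416) = 8 + 34416 = 34424)
-27125 + W = -27125 + 34424 = 7299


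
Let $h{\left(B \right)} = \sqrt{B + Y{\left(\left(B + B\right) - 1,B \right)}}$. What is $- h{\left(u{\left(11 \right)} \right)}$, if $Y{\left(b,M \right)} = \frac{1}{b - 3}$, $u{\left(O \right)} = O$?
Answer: $- \frac{\sqrt{398}}{6} \approx -3.325$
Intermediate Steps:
$Y{\left(b,M \right)} = \frac{1}{-3 + b}$
$h{\left(B \right)} = \sqrt{B + \frac{1}{-4 + 2 B}}$ ($h{\left(B \right)} = \sqrt{B + \frac{1}{-3 + \left(\left(B + B\right) - 1\right)}} = \sqrt{B + \frac{1}{-3 + \left(2 B - 1\right)}} = \sqrt{B + \frac{1}{-3 + \left(-1 + 2 B\right)}} = \sqrt{B + \frac{1}{-4 + 2 B}}$)
$- h{\left(u{\left(11 \right)} \right)} = - \frac{\sqrt{2} \sqrt{\frac{1}{-2 + 11} + 2 \cdot 11}}{2} = - \frac{\sqrt{2} \sqrt{\frac{1}{9} + 22}}{2} = - \frac{\sqrt{2} \sqrt{\frac{199}{9}}}{2} = - \frac{\sqrt{2} \frac{\sqrt{199}}{3}}{2} = - \frac{\sqrt{398}}{6}$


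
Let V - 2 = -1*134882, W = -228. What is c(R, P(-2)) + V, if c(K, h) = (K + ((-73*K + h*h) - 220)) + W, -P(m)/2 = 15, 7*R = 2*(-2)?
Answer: -940708/7 ≈ -1.3439e+5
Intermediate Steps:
R = -4/7 (R = (2*(-2))/7 = (⅐)*(-4) = -4/7 ≈ -0.57143)
P(m) = -30 (P(m) = -2*15 = -30)
c(K, h) = -448 + h² - 72*K (c(K, h) = (K + ((-73*K + h*h) - 220)) - 228 = (K + ((-73*K + h²) - 220)) - 228 = (K + ((h² - 73*K) - 220)) - 228 = (K + (-220 + h² - 73*K)) - 228 = (-220 + h² - 72*K) - 228 = -448 + h² - 72*K)
V = -134880 (V = 2 - 1*134882 = 2 - 134882 = -134880)
c(R, P(-2)) + V = (-448 + (-30)² - 72*(-4/7)) - 134880 = (-448 + 900 + 288/7) - 134880 = 3452/7 - 134880 = -940708/7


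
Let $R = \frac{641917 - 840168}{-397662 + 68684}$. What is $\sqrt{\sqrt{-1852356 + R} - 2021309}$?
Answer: $\frac{\sqrt{-218759247978229556 + 328978 i \sqrt{200473986766866826}}}{328978} \approx 0.47865 + 1421.7 i$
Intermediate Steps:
$R = \frac{198251}{328978}$ ($R = - \frac{198251}{-328978} = \left(-198251\right) \left(- \frac{1}{328978}\right) = \frac{198251}{328978} \approx 0.60263$)
$\sqrt{\sqrt{-1852356 + R} - 2021309} = \sqrt{\sqrt{-1852356 + \frac{198251}{328978}} - 2021309} = \sqrt{\sqrt{- \frac{609384173917}{328978}} - 2021309} = \sqrt{\frac{i \sqrt{200473986766866826}}{328978} - 2021309} = \sqrt{-2021309 + \frac{i \sqrt{200473986766866826}}{328978}}$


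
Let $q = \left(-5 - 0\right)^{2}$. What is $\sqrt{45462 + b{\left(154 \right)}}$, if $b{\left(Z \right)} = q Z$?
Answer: $4 \sqrt{3082} \approx 222.06$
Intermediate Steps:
$q = 25$ ($q = \left(-5 + 0\right)^{2} = \left(-5\right)^{2} = 25$)
$b{\left(Z \right)} = 25 Z$
$\sqrt{45462 + b{\left(154 \right)}} = \sqrt{45462 + 25 \cdot 154} = \sqrt{45462 + 3850} = \sqrt{49312} = 4 \sqrt{3082}$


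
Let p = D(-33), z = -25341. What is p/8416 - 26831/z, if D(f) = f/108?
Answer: 2709623435/2559238272 ≈ 1.0588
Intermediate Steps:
D(f) = f/108 (D(f) = f*(1/108) = f/108)
p = -11/36 (p = (1/108)*(-33) = -11/36 ≈ -0.30556)
p/8416 - 26831/z = -11/36/8416 - 26831/(-25341) = -11/36*1/8416 - 26831*(-1/25341) = -11/302976 + 26831/25341 = 2709623435/2559238272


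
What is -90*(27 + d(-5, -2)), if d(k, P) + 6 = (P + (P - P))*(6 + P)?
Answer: -1170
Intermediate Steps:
d(k, P) = -6 + P*(6 + P) (d(k, P) = -6 + (P + (P - P))*(6 + P) = -6 + (P + 0)*(6 + P) = -6 + P*(6 + P))
-90*(27 + d(-5, -2)) = -90*(27 + (-6 + (-2)² + 6*(-2))) = -90*(27 + (-6 + 4 - 12)) = -90*(27 - 14) = -90*13 = -1170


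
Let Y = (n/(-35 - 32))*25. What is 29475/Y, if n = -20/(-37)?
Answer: -2922741/20 ≈ -1.4614e+5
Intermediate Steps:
n = 20/37 (n = -20*(-1/37) = 20/37 ≈ 0.54054)
Y = -500/2479 (Y = (20/(37*(-35 - 32)))*25 = ((20/37)/(-67))*25 = ((20/37)*(-1/67))*25 = -20/2479*25 = -500/2479 ≈ -0.20169)
29475/Y = 29475/(-500/2479) = 29475*(-2479/500) = -2922741/20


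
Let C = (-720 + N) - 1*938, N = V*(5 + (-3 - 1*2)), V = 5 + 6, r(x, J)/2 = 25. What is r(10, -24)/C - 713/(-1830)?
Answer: 545327/1517070 ≈ 0.35946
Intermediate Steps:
r(x, J) = 50 (r(x, J) = 2*25 = 50)
V = 11
N = 0 (N = 11*(5 + (-3 - 1*2)) = 11*(5 + (-3 - 2)) = 11*(5 - 5) = 11*0 = 0)
C = -1658 (C = (-720 + 0) - 1*938 = -720 - 938 = -1658)
r(10, -24)/C - 713/(-1830) = 50/(-1658) - 713/(-1830) = 50*(-1/1658) - 713*(-1/1830) = -25/829 + 713/1830 = 545327/1517070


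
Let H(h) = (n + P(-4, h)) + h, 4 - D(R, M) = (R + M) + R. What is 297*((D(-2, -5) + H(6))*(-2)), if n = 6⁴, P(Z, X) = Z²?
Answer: -790614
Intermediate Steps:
n = 1296
D(R, M) = 4 - M - 2*R (D(R, M) = 4 - ((R + M) + R) = 4 - ((M + R) + R) = 4 - (M + 2*R) = 4 + (-M - 2*R) = 4 - M - 2*R)
H(h) = 1312 + h (H(h) = (1296 + (-4)²) + h = (1296 + 16) + h = 1312 + h)
297*((D(-2, -5) + H(6))*(-2)) = 297*(((4 - 1*(-5) - 2*(-2)) + (1312 + 6))*(-2)) = 297*(((4 + 5 + 4) + 1318)*(-2)) = 297*((13 + 1318)*(-2)) = 297*(1331*(-2)) = 297*(-2662) = -790614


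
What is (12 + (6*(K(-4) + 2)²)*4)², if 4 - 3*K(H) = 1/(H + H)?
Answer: 5212089/64 ≈ 81439.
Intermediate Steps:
K(H) = 4/3 - 1/(6*H) (K(H) = 4/3 - 1/(3*(H + H)) = 4/3 - 1/(2*H)/3 = 4/3 - 1/(6*H))
(12 + (6*(K(-4) + 2)²)*4)² = (12 + (6*((⅙)*(-1 + 8*(-4))/(-4) + 2)²)*4)² = (12 + (6*((⅙)*(-¼)*(-1 - 32) + 2)²)*4)² = (12 + (6*((⅙)*(-¼)*(-33) + 2)²)*4)² = (12 + (6*(11/8 + 2)²)*4)² = (12 + (6*(27/8)²)*4)² = (12 + (6*(729/64))*4)² = (12 + (2187/32)*4)² = (12 + 2187/8)² = (2283/8)² = 5212089/64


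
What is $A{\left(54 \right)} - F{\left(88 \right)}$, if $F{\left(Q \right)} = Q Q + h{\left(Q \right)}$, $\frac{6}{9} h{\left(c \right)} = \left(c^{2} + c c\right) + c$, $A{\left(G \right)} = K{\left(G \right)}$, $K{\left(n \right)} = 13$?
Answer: $-31095$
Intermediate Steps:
$A{\left(G \right)} = 13$
$h{\left(c \right)} = 3 c^{2} + \frac{3 c}{2}$ ($h{\left(c \right)} = \frac{3 \left(\left(c^{2} + c c\right) + c\right)}{2} = \frac{3 \left(\left(c^{2} + c^{2}\right) + c\right)}{2} = \frac{3 \left(2 c^{2} + c\right)}{2} = \frac{3 \left(c + 2 c^{2}\right)}{2} = 3 c^{2} + \frac{3 c}{2}$)
$F{\left(Q \right)} = Q^{2} + \frac{3 Q \left(1 + 2 Q\right)}{2}$ ($F{\left(Q \right)} = Q Q + \frac{3 Q \left(1 + 2 Q\right)}{2} = Q^{2} + \frac{3 Q \left(1 + 2 Q\right)}{2}$)
$A{\left(54 \right)} - F{\left(88 \right)} = 13 - \frac{1}{2} \cdot 88 \left(3 + 8 \cdot 88\right) = 13 - \frac{1}{2} \cdot 88 \left(3 + 704\right) = 13 - \frac{1}{2} \cdot 88 \cdot 707 = 13 - 31108 = -31095$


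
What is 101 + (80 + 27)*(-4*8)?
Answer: -3323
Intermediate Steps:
101 + (80 + 27)*(-4*8) = 101 + 107*(-32) = 101 - 3424 = -3323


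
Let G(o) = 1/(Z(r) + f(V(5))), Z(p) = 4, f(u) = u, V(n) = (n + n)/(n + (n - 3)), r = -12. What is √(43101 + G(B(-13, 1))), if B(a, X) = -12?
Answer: √62238110/38 ≈ 207.61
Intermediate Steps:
V(n) = 2*n/(-3 + 2*n) (V(n) = (2*n)/(n + (-3 + n)) = (2*n)/(-3 + 2*n) = 2*n/(-3 + 2*n))
G(o) = 7/38 (G(o) = 1/(4 + 2*5/(-3 + 2*5)) = 1/(4 + 2*5/(-3 + 10)) = 1/(4 + 2*5/7) = 1/(4 + 2*5*(⅐)) = 1/(4 + 10/7) = 1/(38/7) = 7/38)
√(43101 + G(B(-13, 1))) = √(43101 + 7/38) = √(1637845/38) = √62238110/38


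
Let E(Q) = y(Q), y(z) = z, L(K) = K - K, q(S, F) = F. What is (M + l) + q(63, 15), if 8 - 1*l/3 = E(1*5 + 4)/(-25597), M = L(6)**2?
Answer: 998310/25597 ≈ 39.001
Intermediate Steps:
L(K) = 0
E(Q) = Q
M = 0 (M = 0**2 = 0)
l = 614355/25597 (l = 24 - 3*(1*5 + 4)/(-25597) = 24 - 3*(5 + 4)*(-1)/25597 = 24 - 27*(-1)/25597 = 24 - 3*(-9/25597) = 24 + 27/25597 = 614355/25597 ≈ 24.001)
(M + l) + q(63, 15) = (0 + 614355/25597) + 15 = 614355/25597 + 15 = 998310/25597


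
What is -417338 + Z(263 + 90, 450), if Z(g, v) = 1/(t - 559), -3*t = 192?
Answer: -260001575/623 ≈ -4.1734e+5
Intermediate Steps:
t = -64 (t = -⅓*192 = -64)
Z(g, v) = -1/623 (Z(g, v) = 1/(-64 - 559) = 1/(-623) = -1/623)
-417338 + Z(263 + 90, 450) = -417338 - 1/623 = -260001575/623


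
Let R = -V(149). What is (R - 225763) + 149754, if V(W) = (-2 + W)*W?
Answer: -97912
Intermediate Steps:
V(W) = W*(-2 + W)
R = -21903 (R = -149*(-2 + 149) = -149*147 = -1*21903 = -21903)
(R - 225763) + 149754 = (-21903 - 225763) + 149754 = -247666 + 149754 = -97912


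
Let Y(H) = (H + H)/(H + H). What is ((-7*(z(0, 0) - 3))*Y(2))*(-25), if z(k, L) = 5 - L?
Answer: 350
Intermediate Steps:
Y(H) = 1 (Y(H) = (2*H)/((2*H)) = (2*H)*(1/(2*H)) = 1)
((-7*(z(0, 0) - 3))*Y(2))*(-25) = (-7*((5 - 1*0) - 3)*1)*(-25) = (-7*((5 + 0) - 3)*1)*(-25) = (-7*(5 - 3)*1)*(-25) = (-14*1)*(-25) = (-7*2*1)*(-25) = -14*1*(-25) = -14*(-25) = 350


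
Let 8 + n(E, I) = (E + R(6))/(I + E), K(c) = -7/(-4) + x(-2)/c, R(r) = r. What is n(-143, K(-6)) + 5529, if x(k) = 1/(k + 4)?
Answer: 2341315/424 ≈ 5522.0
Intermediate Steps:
x(k) = 1/(4 + k)
K(c) = 7/4 + 1/(2*c) (K(c) = -7/(-4) + 1/((4 - 2)*c) = -7*(-¼) + 1/(2*c) = 7/4 + 1/(2*c))
n(E, I) = -8 + (6 + E)/(E + I) (n(E, I) = -8 + (E + 6)/(I + E) = -8 + (6 + E)/(E + I))
n(-143, K(-6)) + 5529 = (6 - 2*(2 + 7*(-6))/(-6) - 7*(-143))/(-143 + (¼)*(2 + 7*(-6))/(-6)) + 5529 = (6 - 2*(-1)*(2 - 42)/6 + 1001)/(-143 + (¼)*(-⅙)*(2 - 42)) + 5529 = (6 - 2*(-1)*(-40)/6 + 1001)/(-143 + (¼)*(-⅙)*(-40)) + 5529 = (6 - 8*5/3 + 1001)/(-143 + 5/3) + 5529 = (6 - 40/3 + 1001)/(-424/3) + 5529 = -3/424*2981/3 + 5529 = -2981/424 + 5529 = 2341315/424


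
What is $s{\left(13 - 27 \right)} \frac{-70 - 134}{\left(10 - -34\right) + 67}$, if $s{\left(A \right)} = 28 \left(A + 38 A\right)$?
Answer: $\frac{1039584}{37} \approx 28097.0$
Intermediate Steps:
$s{\left(A \right)} = 1092 A$ ($s{\left(A \right)} = 28 \cdot 39 A = 1092 A$)
$s{\left(13 - 27 \right)} \frac{-70 - 134}{\left(10 - -34\right) + 67} = 1092 \left(13 - 27\right) \frac{-70 - 134}{\left(10 - -34\right) + 67} = 1092 \left(13 - 27\right) \left(- \frac{204}{\left(10 + 34\right) + 67}\right) = 1092 \left(-14\right) \left(- \frac{204}{44 + 67}\right) = - 15288 \left(- \frac{204}{111}\right) = - 15288 \left(\left(-204\right) \frac{1}{111}\right) = \left(-15288\right) \left(- \frac{68}{37}\right) = \frac{1039584}{37}$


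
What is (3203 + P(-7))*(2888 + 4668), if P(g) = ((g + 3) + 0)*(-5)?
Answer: 24352988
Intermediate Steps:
P(g) = -15 - 5*g (P(g) = ((3 + g) + 0)*(-5) = (3 + g)*(-5) = -15 - 5*g)
(3203 + P(-7))*(2888 + 4668) = (3203 + (-15 - 5*(-7)))*(2888 + 4668) = (3203 + (-15 + 35))*7556 = (3203 + 20)*7556 = 3223*7556 = 24352988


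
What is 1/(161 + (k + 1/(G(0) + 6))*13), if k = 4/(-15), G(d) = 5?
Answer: 165/26188 ≈ 0.0063006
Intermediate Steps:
k = -4/15 (k = 4*(-1/15) = -4/15 ≈ -0.26667)
1/(161 + (k + 1/(G(0) + 6))*13) = 1/(161 + (-4/15 + 1/(5 + 6))*13) = 1/(161 + (-4/15 + 1/11)*13) = 1/(161 - 29/165*13) = 1/(161 - 377/165) = 1/(26188/165) = 165/26188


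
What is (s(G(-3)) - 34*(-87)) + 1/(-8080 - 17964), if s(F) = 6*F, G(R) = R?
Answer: 76569359/26044 ≈ 2940.0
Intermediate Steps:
(s(G(-3)) - 34*(-87)) + 1/(-8080 - 17964) = (6*(-3) - 34*(-87)) + 1/(-8080 - 17964) = (-18 + 2958) + 1/(-26044) = 2940 - 1/26044 = 76569359/26044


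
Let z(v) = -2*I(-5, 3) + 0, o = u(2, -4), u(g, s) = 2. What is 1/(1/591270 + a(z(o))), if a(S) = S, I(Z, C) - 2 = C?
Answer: -591270/5912699 ≈ -0.10000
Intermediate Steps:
I(Z, C) = 2 + C
o = 2
z(v) = -10 (z(v) = -2*(2 + 3) + 0 = -2*5 + 0 = -10 + 0 = -10)
1/(1/591270 + a(z(o))) = 1/(1/591270 - 10) = 1/(-5912699/591270) = -591270/5912699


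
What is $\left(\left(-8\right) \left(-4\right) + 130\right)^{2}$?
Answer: $26244$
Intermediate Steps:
$\left(\left(-8\right) \left(-4\right) + 130\right)^{2} = \left(32 + 130\right)^{2} = 162^{2} = 26244$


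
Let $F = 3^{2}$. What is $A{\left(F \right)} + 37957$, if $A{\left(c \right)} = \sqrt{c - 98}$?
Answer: $37957 + i \sqrt{89} \approx 37957.0 + 9.434 i$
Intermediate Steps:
$F = 9$
$A{\left(c \right)} = \sqrt{-98 + c}$
$A{\left(F \right)} + 37957 = \sqrt{-98 + 9} + 37957 = \sqrt{-89} + 37957 = i \sqrt{89} + 37957 = 37957 + i \sqrt{89}$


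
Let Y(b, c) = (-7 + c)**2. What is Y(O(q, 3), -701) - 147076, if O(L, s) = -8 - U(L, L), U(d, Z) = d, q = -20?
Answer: 354188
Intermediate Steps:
O(L, s) = -8 - L
Y(O(q, 3), -701) - 147076 = (-7 - 701)**2 - 147076 = (-708)**2 - 147076 = 501264 - 147076 = 354188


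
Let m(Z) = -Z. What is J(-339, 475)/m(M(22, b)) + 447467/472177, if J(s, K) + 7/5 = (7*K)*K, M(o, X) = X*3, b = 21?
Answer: -532654069933/21247965 ≈ -25068.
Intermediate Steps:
M(o, X) = 3*X
J(s, K) = -7/5 + 7*K² (J(s, K) = -7/5 + (7*K)*K = -7/5 + 7*K²)
J(-339, 475)/m(M(22, b)) + 447467/472177 = (-7/5 + 7*475²)/((-3*21)) + 447467/472177 = (-7/5 + 7*225625)/((-1*63)) + 447467*(1/472177) = (-7/5 + 1579375)/(-63) + 447467/472177 = (7896868/5)*(-1/63) + 447467/472177 = -1128124/45 + 447467/472177 = -532654069933/21247965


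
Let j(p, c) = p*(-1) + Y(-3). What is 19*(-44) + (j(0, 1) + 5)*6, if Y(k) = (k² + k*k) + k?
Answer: -716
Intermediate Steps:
Y(k) = k + 2*k² (Y(k) = (k² + k²) + k = 2*k² + k = k + 2*k²)
j(p, c) = 15 - p (j(p, c) = p*(-1) - 3*(1 + 2*(-3)) = -p - 3*(1 - 6) = -p - 3*(-5) = -p + 15 = 15 - p)
19*(-44) + (j(0, 1) + 5)*6 = 19*(-44) + ((15 - 1*0) + 5)*6 = -836 + ((15 + 0) + 5)*6 = -836 + (15 + 5)*6 = -836 + 20*6 = -836 + 120 = -716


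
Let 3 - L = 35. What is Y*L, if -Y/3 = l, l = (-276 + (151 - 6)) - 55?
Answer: -17856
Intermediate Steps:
L = -32 (L = 3 - 1*35 = 3 - 35 = -32)
l = -186 (l = (-276 + 145) - 55 = -131 - 55 = -186)
Y = 558 (Y = -3*(-186) = 558)
Y*L = 558*(-32) = -17856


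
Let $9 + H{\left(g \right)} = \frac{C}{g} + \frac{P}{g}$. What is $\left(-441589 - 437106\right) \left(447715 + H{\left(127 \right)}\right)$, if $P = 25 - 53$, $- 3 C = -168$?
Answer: $- \frac{49961446609550}{127} \approx -3.934 \cdot 10^{11}$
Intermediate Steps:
$C = 56$ ($C = \left(- \frac{1}{3}\right) \left(-168\right) = 56$)
$P = -28$
$H{\left(g \right)} = -9 + \frac{28}{g}$ ($H{\left(g \right)} = -9 + \left(\frac{56}{g} - \frac{28}{g}\right) = -9 + \frac{28}{g}$)
$\left(-441589 - 437106\right) \left(447715 + H{\left(127 \right)}\right) = \left(-441589 - 437106\right) \left(447715 - \left(9 - \frac{28}{127}\right)\right) = \left(-441589 - 437106\right) \left(447715 + \left(-9 + 28 \cdot \frac{1}{127}\right)\right) = - 878695 \left(447715 + \left(-9 + \frac{28}{127}\right)\right) = - 878695 \left(447715 - \frac{1115}{127}\right) = \left(-878695\right) \frac{56858690}{127} = - \frac{49961446609550}{127}$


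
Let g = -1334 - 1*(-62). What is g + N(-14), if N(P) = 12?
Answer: -1260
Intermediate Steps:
g = -1272 (g = -1334 + 62 = -1272)
g + N(-14) = -1272 + 12 = -1260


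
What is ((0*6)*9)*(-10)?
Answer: 0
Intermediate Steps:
((0*6)*9)*(-10) = (0*9)*(-10) = 0*(-10) = 0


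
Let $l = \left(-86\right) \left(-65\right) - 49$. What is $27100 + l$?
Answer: $32641$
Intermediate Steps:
$l = 5541$ ($l = 5590 - 49 = 5541$)
$27100 + l = 27100 + 5541 = 32641$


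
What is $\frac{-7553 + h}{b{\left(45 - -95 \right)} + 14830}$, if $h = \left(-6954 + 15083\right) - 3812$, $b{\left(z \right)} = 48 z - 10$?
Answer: $- \frac{809}{5385} \approx -0.15023$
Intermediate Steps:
$b{\left(z \right)} = -10 + 48 z$
$h = 4317$ ($h = 8129 - 3812 = 4317$)
$\frac{-7553 + h}{b{\left(45 - -95 \right)} + 14830} = \frac{-7553 + 4317}{\left(-10 + 48 \left(45 - -95\right)\right) + 14830} = - \frac{3236}{\left(-10 + 48 \left(45 + 95\right)\right) + 14830} = - \frac{3236}{\left(-10 + 48 \cdot 140\right) + 14830} = - \frac{3236}{\left(-10 + 6720\right) + 14830} = - \frac{3236}{6710 + 14830} = - \frac{3236}{21540} = \left(-3236\right) \frac{1}{21540} = - \frac{809}{5385}$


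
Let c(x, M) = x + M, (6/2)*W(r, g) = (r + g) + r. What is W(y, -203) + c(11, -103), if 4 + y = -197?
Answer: -881/3 ≈ -293.67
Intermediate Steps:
y = -201 (y = -4 - 197 = -201)
W(r, g) = g/3 + 2*r/3 (W(r, g) = ((r + g) + r)/3 = ((g + r) + r)/3 = (g + 2*r)/3 = g/3 + 2*r/3)
c(x, M) = M + x
W(y, -203) + c(11, -103) = ((⅓)*(-203) + (⅔)*(-201)) + (-103 + 11) = (-203/3 - 134) - 92 = -605/3 - 92 = -881/3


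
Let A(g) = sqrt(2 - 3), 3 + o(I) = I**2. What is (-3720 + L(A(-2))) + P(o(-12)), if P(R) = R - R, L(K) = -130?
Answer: -3850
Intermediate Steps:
o(I) = -3 + I**2
A(g) = I (A(g) = sqrt(-1) = I)
P(R) = 0
(-3720 + L(A(-2))) + P(o(-12)) = (-3720 - 130) + 0 = -3850 + 0 = -3850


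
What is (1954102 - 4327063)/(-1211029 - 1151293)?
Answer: 2372961/2362322 ≈ 1.0045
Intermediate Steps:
(1954102 - 4327063)/(-1211029 - 1151293) = -2372961/(-2362322) = -2372961*(-1/2362322) = 2372961/2362322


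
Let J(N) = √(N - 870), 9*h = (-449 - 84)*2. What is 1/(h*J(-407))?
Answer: 9*I*√1277/1361282 ≈ 0.00023626*I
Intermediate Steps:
h = -1066/9 (h = ((-449 - 84)*2)/9 = (-533*2)/9 = (⅑)*(-1066) = -1066/9 ≈ -118.44)
J(N) = √(-870 + N)
1/(h*J(-407)) = 1/((-1066/9)*(√(-870 - 407))) = -9*(-I*√1277/1277)/1066 = -(-9)*I*√1277/1361282 = 9*I*√1277/1361282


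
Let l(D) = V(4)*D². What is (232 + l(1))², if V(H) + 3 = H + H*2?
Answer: 58081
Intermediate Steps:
V(H) = -3 + 3*H (V(H) = -3 + (H + H*2) = -3 + (H + 2*H) = -3 + 3*H)
l(D) = 9*D² (l(D) = (-3 + 3*4)*D² = (-3 + 12)*D² = 9*D²)
(232 + l(1))² = (232 + 9*1²)² = (232 + 9*1)² = (232 + 9)² = 241² = 58081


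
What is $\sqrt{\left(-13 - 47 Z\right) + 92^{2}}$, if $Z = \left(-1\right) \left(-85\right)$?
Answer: $2 \sqrt{1114} \approx 66.753$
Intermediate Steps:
$Z = 85$
$\sqrt{\left(-13 - 47 Z\right) + 92^{2}} = \sqrt{\left(-13 - 3995\right) + 92^{2}} = \sqrt{\left(-13 - 3995\right) + 8464} = \sqrt{-4008 + 8464} = \sqrt{4456} = 2 \sqrt{1114}$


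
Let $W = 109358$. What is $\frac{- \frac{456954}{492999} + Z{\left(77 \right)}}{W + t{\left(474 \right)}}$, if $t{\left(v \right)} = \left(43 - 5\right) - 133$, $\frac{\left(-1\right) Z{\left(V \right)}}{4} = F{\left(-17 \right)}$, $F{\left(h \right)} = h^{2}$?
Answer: $- \frac{190121266}{17955516579} \approx -0.010588$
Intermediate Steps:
$Z{\left(V \right)} = -1156$ ($Z{\left(V \right)} = - 4 \left(-17\right)^{2} = \left(-4\right) 289 = -1156$)
$t{\left(v \right)} = -95$ ($t{\left(v \right)} = 38 - 133 = -95$)
$\frac{- \frac{456954}{492999} + Z{\left(77 \right)}}{W + t{\left(474 \right)}} = \frac{- \frac{456954}{492999} - 1156}{109358 - 95} = \frac{\left(-456954\right) \frac{1}{492999} - 1156}{109263} = \left(- \frac{152318}{164333} - 1156\right) \frac{1}{109263} = \left(- \frac{190121266}{164333}\right) \frac{1}{109263} = - \frac{190121266}{17955516579}$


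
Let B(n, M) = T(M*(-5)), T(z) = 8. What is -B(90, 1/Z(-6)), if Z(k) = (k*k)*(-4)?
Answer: -8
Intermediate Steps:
Z(k) = -4*k² (Z(k) = k²*(-4) = -4*k²)
B(n, M) = 8
-B(90, 1/Z(-6)) = -1*8 = -8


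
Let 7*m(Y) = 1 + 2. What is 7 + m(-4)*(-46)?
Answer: -89/7 ≈ -12.714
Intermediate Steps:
m(Y) = 3/7 (m(Y) = (1 + 2)/7 = (⅐)*3 = 3/7)
7 + m(-4)*(-46) = 7 + (3/7)*(-46) = 7 - 138/7 = -89/7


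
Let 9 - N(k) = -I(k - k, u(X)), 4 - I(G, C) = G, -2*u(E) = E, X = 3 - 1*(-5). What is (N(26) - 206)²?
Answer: 37249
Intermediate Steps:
X = 8 (X = 3 + 5 = 8)
u(E) = -E/2
I(G, C) = 4 - G
N(k) = 13 (N(k) = 9 - (-1)*(4 - (k - k)) = 9 - (-1)*(4 - 1*0) = 9 - (-1)*(4 + 0) = 9 - (-1)*4 = 9 - 1*(-4) = 9 + 4 = 13)
(N(26) - 206)² = (13 - 206)² = (-193)² = 37249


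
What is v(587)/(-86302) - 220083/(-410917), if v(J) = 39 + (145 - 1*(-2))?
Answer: 9458586252/17731479467 ≈ 0.53343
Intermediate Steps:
v(J) = 186 (v(J) = 39 + (145 + 2) = 39 + 147 = 186)
v(587)/(-86302) - 220083/(-410917) = 186/(-86302) - 220083/(-410917) = 186*(-1/86302) - 220083*(-1/410917) = -93/43151 + 220083/410917 = 9458586252/17731479467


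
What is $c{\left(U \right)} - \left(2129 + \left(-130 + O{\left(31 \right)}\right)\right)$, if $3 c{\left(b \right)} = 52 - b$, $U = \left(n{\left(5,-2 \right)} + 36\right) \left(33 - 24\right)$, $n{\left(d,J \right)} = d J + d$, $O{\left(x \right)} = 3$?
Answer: $- \frac{6233}{3} \approx -2077.7$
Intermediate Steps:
$n{\left(d,J \right)} = d + J d$ ($n{\left(d,J \right)} = J d + d = d + J d$)
$U = 279$ ($U = \left(5 \left(1 - 2\right) + 36\right) \left(33 - 24\right) = \left(5 \left(-1\right) + 36\right) 9 = \left(-5 + 36\right) 9 = 31 \cdot 9 = 279$)
$c{\left(b \right)} = \frac{52}{3} - \frac{b}{3}$ ($c{\left(b \right)} = \frac{52 - b}{3} = \frac{52}{3} - \frac{b}{3}$)
$c{\left(U \right)} - \left(2129 + \left(-130 + O{\left(31 \right)}\right)\right) = \left(\frac{52}{3} - 93\right) - \left(2129 + \left(-130 + 3\right)\right) = \left(\frac{52}{3} - 93\right) - \left(2129 - 127\right) = - \frac{227}{3} - 2002 = - \frac{6233}{3}$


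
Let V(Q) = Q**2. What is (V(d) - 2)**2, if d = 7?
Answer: 2209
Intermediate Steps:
(V(d) - 2)**2 = (7**2 - 2)**2 = (49 - 2)**2 = 47**2 = 2209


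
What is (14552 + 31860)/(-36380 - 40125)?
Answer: -46412/76505 ≈ -0.60665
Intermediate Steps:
(14552 + 31860)/(-36380 - 40125) = 46412/(-76505) = 46412*(-1/76505) = -46412/76505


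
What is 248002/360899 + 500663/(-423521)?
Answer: -10807817285/21835472197 ≈ -0.49497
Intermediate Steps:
248002/360899 + 500663/(-423521) = 248002*(1/360899) + 500663*(-1/423521) = 248002/360899 - 500663/423521 = -10807817285/21835472197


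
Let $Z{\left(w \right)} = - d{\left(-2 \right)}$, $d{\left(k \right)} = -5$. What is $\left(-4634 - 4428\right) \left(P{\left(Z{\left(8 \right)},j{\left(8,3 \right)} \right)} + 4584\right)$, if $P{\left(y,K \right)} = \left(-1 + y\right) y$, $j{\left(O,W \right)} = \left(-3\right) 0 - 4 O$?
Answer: $-41721448$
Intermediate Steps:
$Z{\left(w \right)} = 5$ ($Z{\left(w \right)} = \left(-1\right) \left(-5\right) = 5$)
$j{\left(O,W \right)} = - 4 O$ ($j{\left(O,W \right)} = 0 - 4 O = - 4 O$)
$P{\left(y,K \right)} = y \left(-1 + y\right)$
$\left(-4634 - 4428\right) \left(P{\left(Z{\left(8 \right)},j{\left(8,3 \right)} \right)} + 4584\right) = \left(-4634 - 4428\right) \left(5 \left(-1 + 5\right) + 4584\right) = - 9062 \left(5 \cdot 4 + 4584\right) = - 9062 \left(20 + 4584\right) = \left(-9062\right) 4604 = -41721448$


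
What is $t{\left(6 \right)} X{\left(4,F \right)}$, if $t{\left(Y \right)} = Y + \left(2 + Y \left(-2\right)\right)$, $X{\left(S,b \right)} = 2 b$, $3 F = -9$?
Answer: $24$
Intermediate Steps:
$F = -3$ ($F = \frac{1}{3} \left(-9\right) = -3$)
$t{\left(Y \right)} = 2 - Y$ ($t{\left(Y \right)} = Y - \left(-2 + 2 Y\right) = 2 - Y$)
$t{\left(6 \right)} X{\left(4,F \right)} = \left(2 - 6\right) 2 \left(-3\right) = \left(2 - 6\right) \left(-6\right) = \left(-4\right) \left(-6\right) = 24$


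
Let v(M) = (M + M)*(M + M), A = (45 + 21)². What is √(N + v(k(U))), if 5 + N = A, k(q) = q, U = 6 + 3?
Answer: 5*√187 ≈ 68.374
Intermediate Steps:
A = 4356 (A = 66² = 4356)
U = 9
v(M) = 4*M² (v(M) = (2*M)*(2*M) = 4*M²)
N = 4351 (N = -5 + 4356 = 4351)
√(N + v(k(U))) = √(4351 + 4*9²) = √(4351 + 4*81) = √(4351 + 324) = √4675 = 5*√187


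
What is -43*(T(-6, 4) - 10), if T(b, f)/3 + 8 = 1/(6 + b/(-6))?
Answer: 10105/7 ≈ 1443.6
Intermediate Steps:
T(b, f) = -24 + 3/(6 - b/6) (T(b, f) = -24 + 3/(6 + b/(-6)) = -24 + 3/(6 + b*(-⅙)) = -24 + 3/(6 - b/6))
-43*(T(-6, 4) - 10) = -43*(6*(141 - 4*(-6))/(-36 - 6) - 10) = -43*(6*(141 + 24)/(-42) - 10) = -43*(6*(-1/42)*165 - 10) = -43*(-165/7 - 10) = -43*(-235/7) = 10105/7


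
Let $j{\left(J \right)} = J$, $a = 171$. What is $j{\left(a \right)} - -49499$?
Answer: $49670$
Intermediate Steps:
$j{\left(a \right)} - -49499 = 171 - -49499 = 171 + 49499 = 49670$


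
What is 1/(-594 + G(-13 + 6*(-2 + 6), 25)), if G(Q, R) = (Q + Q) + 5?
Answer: -1/567 ≈ -0.0017637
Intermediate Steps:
G(Q, R) = 5 + 2*Q (G(Q, R) = 2*Q + 5 = 5 + 2*Q)
1/(-594 + G(-13 + 6*(-2 + 6), 25)) = 1/(-594 + (5 + 2*(-13 + 6*(-2 + 6)))) = 1/(-594 + (5 + 2*(-13 + 6*4))) = 1/(-594 + (5 + 2*(-13 + 24))) = 1/(-594 + (5 + 2*11)) = 1/(-594 + (5 + 22)) = 1/(-594 + 27) = 1/(-567) = -1/567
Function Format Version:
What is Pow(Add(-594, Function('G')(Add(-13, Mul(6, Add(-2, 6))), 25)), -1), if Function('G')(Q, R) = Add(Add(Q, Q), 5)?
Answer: Rational(-1, 567) ≈ -0.0017637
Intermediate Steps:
Function('G')(Q, R) = Add(5, Mul(2, Q)) (Function('G')(Q, R) = Add(Mul(2, Q), 5) = Add(5, Mul(2, Q)))
Pow(Add(-594, Function('G')(Add(-13, Mul(6, Add(-2, 6))), 25)), -1) = Pow(Add(-594, Add(5, Mul(2, Add(-13, Mul(6, Add(-2, 6)))))), -1) = Pow(Add(-594, Add(5, Mul(2, Add(-13, Mul(6, 4))))), -1) = Pow(Add(-594, Add(5, Mul(2, Add(-13, 24)))), -1) = Pow(Add(-594, Add(5, Mul(2, 11))), -1) = Pow(Add(-594, Add(5, 22)), -1) = Pow(Add(-594, 27), -1) = Pow(-567, -1) = Rational(-1, 567)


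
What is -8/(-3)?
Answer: 8/3 ≈ 2.6667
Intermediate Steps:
-8/(-3) = -1/3*(-8) = 8/3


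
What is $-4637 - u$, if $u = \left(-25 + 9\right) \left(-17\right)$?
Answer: $-4909$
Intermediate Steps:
$u = 272$ ($u = \left(-16\right) \left(-17\right) = 272$)
$-4637 - u = -4637 - 272 = -4909$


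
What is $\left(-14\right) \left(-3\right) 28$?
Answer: $1176$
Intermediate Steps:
$\left(-14\right) \left(-3\right) 28 = 42 \cdot 28 = 1176$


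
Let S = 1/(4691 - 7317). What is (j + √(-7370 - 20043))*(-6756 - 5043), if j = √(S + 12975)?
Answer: -11799*√89473988474/2626 - 11799*I*√27413 ≈ -1.344e+6 - 1.9535e+6*I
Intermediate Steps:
S = -1/2626 (S = 1/(-2626) = -1/2626 ≈ -0.00038081)
j = √89473988474/2626 (j = √(-1/2626 + 12975) = √(34072349/2626) = √89473988474/2626 ≈ 113.91)
(j + √(-7370 - 20043))*(-6756 - 5043) = (√89473988474/2626 + √(-7370 - 20043))*(-6756 - 5043) = (√89473988474/2626 + √(-27413))*(-11799) = (√89473988474/2626 + I*√27413)*(-11799) = -11799*√89473988474/2626 - 11799*I*√27413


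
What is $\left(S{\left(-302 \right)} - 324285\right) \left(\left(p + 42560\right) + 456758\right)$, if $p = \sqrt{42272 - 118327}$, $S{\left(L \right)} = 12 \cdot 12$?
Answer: $-161849435838 - 324141 i \sqrt{76055} \approx -1.6185 \cdot 10^{11} - 8.9392 \cdot 10^{7} i$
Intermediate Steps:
$S{\left(L \right)} = 144$
$p = i \sqrt{76055}$ ($p = \sqrt{-76055} = i \sqrt{76055} \approx 275.78 i$)
$\left(S{\left(-302 \right)} - 324285\right) \left(\left(p + 42560\right) + 456758\right) = \left(144 - 324285\right) \left(\left(i \sqrt{76055} + 42560\right) + 456758\right) = - 324141 \left(\left(42560 + i \sqrt{76055}\right) + 456758\right) = - 324141 \left(499318 + i \sqrt{76055}\right) = -161849435838 - 324141 i \sqrt{76055}$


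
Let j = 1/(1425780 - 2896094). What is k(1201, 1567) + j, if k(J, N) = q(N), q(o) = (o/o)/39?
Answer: 1470275/57342246 ≈ 0.025640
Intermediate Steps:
q(o) = 1/39 (q(o) = 1*(1/39) = 1/39)
k(J, N) = 1/39
j = -1/1470314 (j = 1/(-1470314) = -1/1470314 ≈ -6.8013e-7)
k(1201, 1567) + j = 1/39 - 1/1470314 = 1470275/57342246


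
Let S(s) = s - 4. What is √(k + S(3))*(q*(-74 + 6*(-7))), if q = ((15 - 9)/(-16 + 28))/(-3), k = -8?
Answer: 58*I ≈ 58.0*I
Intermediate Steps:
S(s) = -4 + s
q = -⅙ (q = (6/12)*(-⅓) = (6*(1/12))*(-⅓) = (½)*(-⅓) = -⅙ ≈ -0.16667)
√(k + S(3))*(q*(-74 + 6*(-7))) = √(-8 + (-4 + 3))*(-(-74 + 6*(-7))/6) = √(-8 - 1)*(-(-74 - 42)/6) = √(-9)*(-⅙*(-116)) = (3*I)*(58/3) = 58*I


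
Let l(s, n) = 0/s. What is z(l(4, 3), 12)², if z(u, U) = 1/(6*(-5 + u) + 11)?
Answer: 1/361 ≈ 0.0027701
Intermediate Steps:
l(s, n) = 0
z(u, U) = 1/(-19 + 6*u) (z(u, U) = 1/((-30 + 6*u) + 11) = 1/(-19 + 6*u))
z(l(4, 3), 12)² = (1/(-19 + 6*0))² = (1/(-19 + 0))² = (1/(-19))² = (-1/19)² = 1/361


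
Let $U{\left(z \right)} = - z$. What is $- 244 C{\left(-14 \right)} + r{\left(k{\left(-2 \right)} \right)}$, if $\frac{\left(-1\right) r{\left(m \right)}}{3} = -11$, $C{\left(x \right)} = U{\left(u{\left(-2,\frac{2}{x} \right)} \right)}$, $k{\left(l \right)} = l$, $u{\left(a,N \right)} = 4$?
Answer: $1009$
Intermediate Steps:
$C{\left(x \right)} = -4$ ($C{\left(x \right)} = \left(-1\right) 4 = -4$)
$r{\left(m \right)} = 33$ ($r{\left(m \right)} = \left(-3\right) \left(-11\right) = 33$)
$- 244 C{\left(-14 \right)} + r{\left(k{\left(-2 \right)} \right)} = \left(-244\right) \left(-4\right) + 33 = 976 + 33 = 1009$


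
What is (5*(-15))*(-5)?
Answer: 375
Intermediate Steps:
(5*(-15))*(-5) = -75*(-5) = 375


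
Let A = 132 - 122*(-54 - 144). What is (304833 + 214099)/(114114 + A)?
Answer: 259466/69201 ≈ 3.7495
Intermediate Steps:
A = 24288 (A = 132 - 122*(-198) = 132 + 24156 = 24288)
(304833 + 214099)/(114114 + A) = (304833 + 214099)/(114114 + 24288) = 518932/138402 = 518932*(1/138402) = 259466/69201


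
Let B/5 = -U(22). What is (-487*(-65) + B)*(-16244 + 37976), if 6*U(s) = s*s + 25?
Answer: 678708470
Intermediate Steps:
U(s) = 25/6 + s²/6 (U(s) = (s*s + 25)/6 = (s² + 25)/6 = (25 + s²)/6 = 25/6 + s²/6)
B = -2545/6 (B = 5*(-(25/6 + (⅙)*22²)) = 5*(-(25/6 + (⅙)*484)) = 5*(-(25/6 + 242/3)) = 5*(-1*509/6) = 5*(-509/6) = -2545/6 ≈ -424.17)
(-487*(-65) + B)*(-16244 + 37976) = (-487*(-65) - 2545/6)*(-16244 + 37976) = (31655 - 2545/6)*21732 = (187385/6)*21732 = 678708470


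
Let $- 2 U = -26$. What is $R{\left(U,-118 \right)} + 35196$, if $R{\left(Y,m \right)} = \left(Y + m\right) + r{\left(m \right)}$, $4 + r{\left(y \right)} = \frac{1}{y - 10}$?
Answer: $\frac{4491135}{128} \approx 35087.0$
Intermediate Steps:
$U = 13$ ($U = \left(- \frac{1}{2}\right) \left(-26\right) = 13$)
$r{\left(y \right)} = -4 + \frac{1}{-10 + y}$ ($r{\left(y \right)} = -4 + \frac{1}{y - 10} = -4 + \frac{1}{-10 + y}$)
$R{\left(Y,m \right)} = Y + m + \frac{41 - 4 m}{-10 + m}$ ($R{\left(Y,m \right)} = \left(Y + m\right) + \frac{41 - 4 m}{-10 + m} = Y + m + \frac{41 - 4 m}{-10 + m}$)
$R{\left(U,-118 \right)} + 35196 = \frac{41 - -472 + \left(-10 - 118\right) \left(13 - 118\right)}{-10 - 118} + 35196 = \frac{41 + 472 - -13440}{-128} + 35196 = - \frac{41 + 472 + 13440}{128} + 35196 = \left(- \frac{1}{128}\right) 13953 + 35196 = - \frac{13953}{128} + 35196 = \frac{4491135}{128}$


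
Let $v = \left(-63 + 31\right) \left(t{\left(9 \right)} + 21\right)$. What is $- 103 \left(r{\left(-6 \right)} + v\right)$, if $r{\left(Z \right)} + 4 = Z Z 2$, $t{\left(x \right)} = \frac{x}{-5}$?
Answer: $\frac{281396}{5} \approx 56279.0$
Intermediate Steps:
$t{\left(x \right)} = - \frac{x}{5}$ ($t{\left(x \right)} = x \left(- \frac{1}{5}\right) = - \frac{x}{5}$)
$r{\left(Z \right)} = -4 + 2 Z^{2}$ ($r{\left(Z \right)} = -4 + Z Z 2 = -4 + Z^{2} \cdot 2 = -4 + 2 Z^{2}$)
$v = - \frac{3072}{5}$ ($v = \left(-63 + 31\right) \left(\left(- \frac{1}{5}\right) 9 + 21\right) = - 32 \left(- \frac{9}{5} + 21\right) = \left(-32\right) \frac{96}{5} = - \frac{3072}{5} \approx -614.4$)
$- 103 \left(r{\left(-6 \right)} + v\right) = - 103 \left(\left(-4 + 2 \left(-6\right)^{2}\right) - \frac{3072}{5}\right) = - 103 \left(\left(-4 + 2 \cdot 36\right) - \frac{3072}{5}\right) = - 103 \left(\left(-4 + 72\right) - \frac{3072}{5}\right) = - 103 \left(68 - \frac{3072}{5}\right) = \left(-103\right) \left(- \frac{2732}{5}\right) = \frac{281396}{5}$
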